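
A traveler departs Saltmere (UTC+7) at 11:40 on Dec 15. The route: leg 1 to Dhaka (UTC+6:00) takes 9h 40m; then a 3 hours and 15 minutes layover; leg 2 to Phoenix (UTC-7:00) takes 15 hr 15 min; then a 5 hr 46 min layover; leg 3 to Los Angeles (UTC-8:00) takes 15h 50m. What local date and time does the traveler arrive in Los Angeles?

22:26 on December 16

Convert departure to UTC: 11:40 − 7:00 = 04:40 UTC on Dec 15.
Add 9 hours 40 minutes leg 1 → 14:20 UTC.
Add 3 hours 15 minutes layover in Dhaka → 17:35 UTC.
Add 15 hours and 15 minutes leg 2 → 08:50 UTC (Dec 16).
Add 5 hours and 46 minutes layover in Phoenix → 14:36 UTC.
Add 15 hours and 50 minutes leg 3 → 06:26 UTC (Dec 17).
Los Angeles is UTC−8:00, so local arrival = 06:26 − 8:00 = 22:26 on Dec 16.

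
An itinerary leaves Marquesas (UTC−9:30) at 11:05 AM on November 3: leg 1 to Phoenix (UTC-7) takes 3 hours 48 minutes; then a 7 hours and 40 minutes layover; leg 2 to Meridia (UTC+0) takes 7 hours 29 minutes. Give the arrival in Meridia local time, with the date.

3:32 PM on November 4

Convert departure to UTC: 11:05 AM + 9:30 = 8:35 PM UTC on Nov 3.
Add 3 hours and 48 minutes leg 1 → 12:23 AM UTC (Nov 4).
Add 7 hours and 40 minutes layover in Phoenix → 8:03 AM UTC.
Add 7 hours 29 minutes leg 2 → 3:32 PM UTC.
Meridia is UTC+0, so local arrival is the same: 3:32 PM on Nov 4.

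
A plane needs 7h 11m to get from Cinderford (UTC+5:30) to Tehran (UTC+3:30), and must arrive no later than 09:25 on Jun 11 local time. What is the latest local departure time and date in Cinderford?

04:14 on June 11

Target arrival in UTC: 09:25 − 3:30 = 05:55 on Jun 11.
Subtract 7 hours and 11 minutes → departure 22:44 UTC on Jun 10.
Cinderford is UTC+5:30: 22:44 + 5:30 = 04:14 on Jun 11.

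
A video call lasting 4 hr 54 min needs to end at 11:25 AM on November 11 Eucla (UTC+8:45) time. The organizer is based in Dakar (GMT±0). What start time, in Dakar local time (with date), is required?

9:46 PM on November 10

Target end time in UTC: 11:25 AM − 8:45 = 2:40 AM on Nov 11.
Subtract 4 hours 54 minutes → start 9:46 PM UTC on Nov 10.
Dakar is UTC+0, so start is 9:46 PM on Nov 10.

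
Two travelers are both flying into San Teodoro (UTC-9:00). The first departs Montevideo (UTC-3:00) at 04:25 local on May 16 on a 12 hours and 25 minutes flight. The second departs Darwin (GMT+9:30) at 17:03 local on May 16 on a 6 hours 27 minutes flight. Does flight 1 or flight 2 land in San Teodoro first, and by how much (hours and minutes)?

the second, by 5 hours 50 minutes

Flight 1 in UTC: 04:25 + 3:00 = 07:25 on May 16.
+12 hours 25 minutes → arrive 19:50 UTC on May 16.
Flight 2 in UTC: 17:03 − 9:30 = 07:33 on May 16.
+6 hours and 27 minutes → arrive 14:00 UTC on May 16.
Flight 2 lands earlier by 5 hours 50 minutes.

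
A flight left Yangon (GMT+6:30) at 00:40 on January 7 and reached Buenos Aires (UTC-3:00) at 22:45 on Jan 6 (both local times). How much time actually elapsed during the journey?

Departure in UTC: 00:40 − 6:30 = 18:10 on Jan 6.
Arrival in UTC: 22:45 + 3:00 = 01:45 on Jan 7.
Elapsed = 01:45 − 18:10 (+1 day) = 7 hours 35 minutes.

7 hours 35 minutes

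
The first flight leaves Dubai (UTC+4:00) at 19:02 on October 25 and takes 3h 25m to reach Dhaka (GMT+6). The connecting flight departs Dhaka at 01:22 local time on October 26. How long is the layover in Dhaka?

Convert departure to UTC: 19:02 − 4:00 = 15:02 UTC on Oct 25.
Add 3 hours and 25 minutes flight time → 18:27 UTC.
Dhaka is UTC+6:00, so local arrival = 18:27 + 6:00 = 00:27 on Oct 26.
Layover = 01:22 − 00:27 = 55 minutes.

55 minutes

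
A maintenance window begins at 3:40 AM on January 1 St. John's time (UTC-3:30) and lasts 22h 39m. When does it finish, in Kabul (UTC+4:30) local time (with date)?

Convert start to UTC: 3:40 AM + 3:30 = 7:10 AM UTC on Jan 1.
Add 22 hours 39 minutes duration → 5:49 AM UTC (Jan 2).
Kabul is UTC+4:30, so local end time = 5:49 AM + 4:30 = 10:19 AM on Jan 2.

10:19 AM on January 2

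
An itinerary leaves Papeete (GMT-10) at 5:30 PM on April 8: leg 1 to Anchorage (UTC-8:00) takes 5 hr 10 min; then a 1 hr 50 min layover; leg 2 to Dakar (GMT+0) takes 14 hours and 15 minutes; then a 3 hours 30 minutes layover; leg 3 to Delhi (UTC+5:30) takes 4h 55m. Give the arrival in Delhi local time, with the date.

2:40 PM on April 10

Convert departure to UTC: 5:30 PM + 10:00 = 3:30 AM UTC on Apr 9.
Add 5 hours 10 minutes leg 1 → 8:40 AM UTC.
Add 1 hour 50 minutes layover in Anchorage → 10:30 AM UTC.
Add 14 hours and 15 minutes leg 2 → 12:45 AM UTC (Apr 10).
Add 3 hours and 30 minutes layover in Dakar → 4:15 AM UTC.
Add 4 hours 55 minutes leg 3 → 9:10 AM UTC.
Delhi is UTC+5:30, so local arrival = 9:10 AM + 5:30 = 2:40 PM on Apr 10.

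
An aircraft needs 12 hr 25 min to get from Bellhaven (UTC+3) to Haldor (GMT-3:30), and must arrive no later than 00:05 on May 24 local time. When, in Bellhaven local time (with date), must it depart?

18:10 on May 23

Target arrival in UTC: 00:05 + 3:30 = 03:35 on May 24.
Subtract 12 hours 25 minutes → departure 15:10 UTC on May 23.
Bellhaven is UTC+3:00: 15:10 + 3:00 = 18:10 on May 23.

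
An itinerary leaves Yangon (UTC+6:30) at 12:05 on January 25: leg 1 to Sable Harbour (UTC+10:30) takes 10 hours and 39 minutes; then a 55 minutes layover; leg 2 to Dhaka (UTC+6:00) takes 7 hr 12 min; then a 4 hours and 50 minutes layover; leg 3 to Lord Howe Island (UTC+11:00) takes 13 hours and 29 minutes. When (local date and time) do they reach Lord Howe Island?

05:40 on January 27

Convert departure to UTC: 12:05 − 6:30 = 05:35 UTC on Jan 25.
Add 10 hours and 39 minutes leg 1 → 16:14 UTC.
Add 55 minutes layover in Sable Harbour → 17:09 UTC.
Add 7 hours and 12 minutes leg 2 → 00:21 UTC (Jan 26).
Add 4 hours and 50 minutes layover in Dhaka → 05:11 UTC.
Add 13 hours 29 minutes leg 3 → 18:40 UTC.
Lord Howe Island is UTC+11:00, so local arrival = 18:40 + 11:00 = 05:40 on Jan 27.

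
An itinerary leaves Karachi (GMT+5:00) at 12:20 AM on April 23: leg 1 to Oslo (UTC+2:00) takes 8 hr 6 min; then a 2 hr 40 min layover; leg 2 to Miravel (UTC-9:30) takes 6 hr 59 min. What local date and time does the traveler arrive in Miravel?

3:35 AM on April 23

Convert departure to UTC: 12:20 AM − 5:00 = 7:20 PM UTC on Apr 22.
Add 8 hours 6 minutes leg 1 → 3:26 AM UTC (Apr 23).
Add 2 hours 40 minutes layover in Oslo → 6:06 AM UTC.
Add 6 hours and 59 minutes leg 2 → 1:05 PM UTC.
Miravel is UTC−9:30, so local arrival = 1:05 PM − 9:30 = 3:35 AM on Apr 23.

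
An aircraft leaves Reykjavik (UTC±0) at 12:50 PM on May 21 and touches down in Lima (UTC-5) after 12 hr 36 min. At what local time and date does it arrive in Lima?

8:26 PM on May 21

Reykjavik is at UTC+0, so departure is already 12:50 PM UTC on May 21.
Add 12 hours 36 minutes travel time → 1:26 AM UTC (May 22).
Lima is UTC−5:00, so local arrival = 1:26 AM − 5:00 = 8:26 PM on May 21.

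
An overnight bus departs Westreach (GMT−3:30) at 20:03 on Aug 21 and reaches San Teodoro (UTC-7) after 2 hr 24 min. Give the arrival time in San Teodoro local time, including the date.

18:57 on Aug 21

San Teodoro is 3:30 behind Westreach.
After 2 hours 24 minutes it is 22:27 in Westreach.
Shift by the zone difference: 22:27 − 3:30 = 18:57 on Aug 21 in San Teodoro.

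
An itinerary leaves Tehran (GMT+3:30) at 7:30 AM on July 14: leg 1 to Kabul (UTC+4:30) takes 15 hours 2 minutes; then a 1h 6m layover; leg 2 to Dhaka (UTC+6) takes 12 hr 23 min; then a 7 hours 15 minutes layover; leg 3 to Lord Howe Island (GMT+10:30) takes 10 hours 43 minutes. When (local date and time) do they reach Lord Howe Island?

Convert departure to UTC: 7:30 AM − 3:30 = 4:00 AM UTC on Jul 14.
Add 15 hours 2 minutes leg 1 → 7:02 PM UTC.
Add 1 hour and 6 minutes layover in Kabul → 8:08 PM UTC.
Add 12 hours 23 minutes leg 2 → 8:31 AM UTC (Jul 15).
Add 7 hours 15 minutes layover in Dhaka → 3:46 PM UTC.
Add 10 hours and 43 minutes leg 3 → 2:29 AM UTC (Jul 16).
Lord Howe Island is UTC+10:30, so local arrival = 2:29 AM + 10:30 = 12:59 PM on Jul 16.

12:59 PM on July 16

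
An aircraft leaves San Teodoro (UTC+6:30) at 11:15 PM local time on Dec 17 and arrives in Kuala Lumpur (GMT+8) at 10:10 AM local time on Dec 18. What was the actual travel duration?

9 hours 25 minutes

Departure in UTC: 11:15 PM − 6:30 = 4:45 PM on Dec 17.
Arrival in UTC: 10:10 AM − 8:00 = 2:10 AM on Dec 18.
Elapsed = 2:10 AM − 4:45 PM (+1 day) = 9 hours 25 minutes.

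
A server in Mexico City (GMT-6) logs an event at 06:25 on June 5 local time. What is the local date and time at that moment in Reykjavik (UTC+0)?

12:25 on June 5

In UTC: 06:25 + 6:00 = 12:25 on Jun 5.
Reykjavik is UTC+0, so it is 12:25 on Jun 5.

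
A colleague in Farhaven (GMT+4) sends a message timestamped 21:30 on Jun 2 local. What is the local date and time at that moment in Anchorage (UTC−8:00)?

In UTC: 21:30 − 4:00 = 17:30 on Jun 2.
Anchorage is UTC−8:00: 17:30 − 8:00 = 09:30 on Jun 2.

09:30 on Jun 2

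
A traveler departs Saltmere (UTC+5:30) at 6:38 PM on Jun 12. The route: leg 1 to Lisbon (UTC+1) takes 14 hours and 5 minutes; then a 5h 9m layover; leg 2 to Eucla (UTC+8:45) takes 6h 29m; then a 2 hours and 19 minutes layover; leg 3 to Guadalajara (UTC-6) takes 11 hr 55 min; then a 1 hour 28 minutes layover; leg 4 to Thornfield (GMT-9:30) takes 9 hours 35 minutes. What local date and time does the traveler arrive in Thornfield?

Convert departure to UTC: 6:38 PM − 5:30 = 1:08 PM UTC on Jun 12.
Add 14 hours 5 minutes leg 1 → 3:13 AM UTC (Jun 13).
Add 5 hours 9 minutes layover in Lisbon → 8:22 AM UTC.
Add 6 hours 29 minutes leg 2 → 2:51 PM UTC.
Add 2 hours and 19 minutes layover in Eucla → 5:10 PM UTC.
Add 11 hours and 55 minutes leg 3 → 5:05 AM UTC (Jun 14).
Add 1 hour 28 minutes layover in Guadalajara → 6:33 AM UTC.
Add 9 hours 35 minutes leg 4 → 4:08 PM UTC.
Thornfield is UTC−9:30, so local arrival = 4:08 PM − 9:30 = 6:38 AM on Jun 14.

6:38 AM on Jun 14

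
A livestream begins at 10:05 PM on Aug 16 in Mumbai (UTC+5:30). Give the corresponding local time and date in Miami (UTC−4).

Miami is 9:30 behind Mumbai.
Shift by the zone difference: 10:05 PM − 9:30 = 12:35 PM on Aug 16 in Miami.

12:35 PM on August 16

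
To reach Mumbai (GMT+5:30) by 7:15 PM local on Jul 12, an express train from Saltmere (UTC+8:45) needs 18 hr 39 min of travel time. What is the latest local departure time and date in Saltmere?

3:51 AM on Jul 12

Target arrival in UTC: 7:15 PM − 5:30 = 1:45 PM on Jul 12.
Subtract 18 hours 39 minutes → departure 7:06 PM UTC on Jul 11.
Saltmere is UTC+8:45: 7:06 PM + 8:45 = 3:51 AM on Jul 12.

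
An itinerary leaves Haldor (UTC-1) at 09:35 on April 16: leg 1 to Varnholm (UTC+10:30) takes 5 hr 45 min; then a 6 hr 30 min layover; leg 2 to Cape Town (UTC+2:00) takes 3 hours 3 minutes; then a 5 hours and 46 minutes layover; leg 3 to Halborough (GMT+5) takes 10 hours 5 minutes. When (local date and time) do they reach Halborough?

22:44 on Apr 17

Convert departure to UTC: 09:35 + 1:00 = 10:35 UTC on Apr 16.
Add 5 hours 45 minutes leg 1 → 16:20 UTC.
Add 6 hours 30 minutes layover in Varnholm → 22:50 UTC.
Add 3 hours 3 minutes leg 2 → 01:53 UTC (Apr 17).
Add 5 hours 46 minutes layover in Cape Town → 07:39 UTC.
Add 10 hours 5 minutes leg 3 → 17:44 UTC.
Halborough is UTC+5:00, so local arrival = 17:44 + 5:00 = 22:44 on Apr 17.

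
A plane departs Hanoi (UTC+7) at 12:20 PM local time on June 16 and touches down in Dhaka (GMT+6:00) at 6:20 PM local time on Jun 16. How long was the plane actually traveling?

7 hours

Departure in UTC: 12:20 PM − 7:00 = 5:20 AM on Jun 16.
Arrival in UTC: 6:20 PM − 6:00 = 12:20 PM on Jun 16.
Elapsed = 12:20 PM − 5:20 AM = 7 hours.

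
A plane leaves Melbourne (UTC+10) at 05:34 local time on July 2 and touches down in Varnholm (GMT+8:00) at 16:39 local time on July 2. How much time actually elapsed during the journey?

13 hours 5 minutes

Departure in UTC: 05:34 − 10:00 = 19:34 on Jul 1.
Arrival in UTC: 16:39 − 8:00 = 08:39 on Jul 2.
Elapsed = 08:39 − 19:34 (+1 day) = 13 hours 5 minutes.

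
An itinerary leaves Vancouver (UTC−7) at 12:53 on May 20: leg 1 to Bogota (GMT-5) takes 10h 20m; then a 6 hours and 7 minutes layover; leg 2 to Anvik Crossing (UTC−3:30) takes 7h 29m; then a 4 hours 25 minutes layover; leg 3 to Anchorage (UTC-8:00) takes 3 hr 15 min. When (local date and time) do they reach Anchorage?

19:29 on May 21

Convert departure to UTC: 12:53 + 7:00 = 19:53 UTC on May 20.
Add 10 hours 20 minutes leg 1 → 06:13 UTC (May 21).
Add 6 hours 7 minutes layover in Bogota → 12:20 UTC.
Add 7 hours and 29 minutes leg 2 → 19:49 UTC.
Add 4 hours 25 minutes layover in Anvik Crossing → 00:14 UTC (May 22).
Add 3 hours 15 minutes leg 3 → 03:29 UTC.
Anchorage is UTC−8:00, so local arrival = 03:29 − 8:00 = 19:29 on May 21.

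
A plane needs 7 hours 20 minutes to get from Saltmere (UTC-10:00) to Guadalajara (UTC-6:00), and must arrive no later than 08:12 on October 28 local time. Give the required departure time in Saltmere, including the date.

20:52 on October 27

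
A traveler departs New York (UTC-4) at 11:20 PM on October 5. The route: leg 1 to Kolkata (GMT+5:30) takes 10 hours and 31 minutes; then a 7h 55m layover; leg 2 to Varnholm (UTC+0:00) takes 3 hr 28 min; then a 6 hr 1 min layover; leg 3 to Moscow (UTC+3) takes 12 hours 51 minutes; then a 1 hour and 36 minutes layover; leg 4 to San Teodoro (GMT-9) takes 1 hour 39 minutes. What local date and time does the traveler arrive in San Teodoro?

Convert departure to UTC: 11:20 PM + 4:00 = 3:20 AM UTC on Oct 6.
Add 10 hours 31 minutes leg 1 → 1:51 PM UTC.
Add 7 hours and 55 minutes layover in Kolkata → 9:46 PM UTC.
Add 3 hours and 28 minutes leg 2 → 1:14 AM UTC (Oct 7).
Add 6 hours 1 minute layover in Varnholm → 7:15 AM UTC.
Add 12 hours 51 minutes leg 3 → 8:06 PM UTC.
Add 1 hour 36 minutes layover in Moscow → 9:42 PM UTC.
Add 1 hour and 39 minutes leg 4 → 11:21 PM UTC.
San Teodoro is UTC−9:00, so local arrival = 11:21 PM − 9:00 = 2:21 PM on Oct 7.

2:21 PM on Oct 7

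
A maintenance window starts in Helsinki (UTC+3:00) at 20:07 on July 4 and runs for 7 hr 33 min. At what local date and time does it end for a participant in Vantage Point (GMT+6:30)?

07:10 on July 5

Convert start to UTC: 20:07 − 3:00 = 17:07 UTC on Jul 4.
Add 7 hours 33 minutes duration → 00:40 UTC (Jul 5).
Vantage Point is UTC+6:30, so local end time = 00:40 + 6:30 = 07:10 on Jul 5.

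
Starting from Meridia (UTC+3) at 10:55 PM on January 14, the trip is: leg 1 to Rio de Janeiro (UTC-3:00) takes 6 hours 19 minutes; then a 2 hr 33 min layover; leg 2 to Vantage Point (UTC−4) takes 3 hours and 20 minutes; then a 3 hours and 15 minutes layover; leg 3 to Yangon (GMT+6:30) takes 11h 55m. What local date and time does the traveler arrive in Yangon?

5:47 AM on Jan 16

Convert departure to UTC: 10:55 PM − 3:00 = 7:55 PM UTC on Jan 14.
Add 6 hours and 19 minutes leg 1 → 2:14 AM UTC (Jan 15).
Add 2 hours 33 minutes layover in Rio de Janeiro → 4:47 AM UTC.
Add 3 hours 20 minutes leg 2 → 8:07 AM UTC.
Add 3 hours and 15 minutes layover in Vantage Point → 11:22 AM UTC.
Add 11 hours 55 minutes leg 3 → 11:17 PM UTC.
Yangon is UTC+6:30, so local arrival = 11:17 PM + 6:30 = 5:47 AM on Jan 16.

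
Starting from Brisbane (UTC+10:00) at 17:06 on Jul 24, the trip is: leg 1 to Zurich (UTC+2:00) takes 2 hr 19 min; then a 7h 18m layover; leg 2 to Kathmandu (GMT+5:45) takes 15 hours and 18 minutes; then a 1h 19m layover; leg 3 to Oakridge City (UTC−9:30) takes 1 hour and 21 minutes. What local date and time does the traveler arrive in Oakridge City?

Convert departure to UTC: 17:06 − 10:00 = 07:06 UTC on Jul 24.
Add 2 hours 19 minutes leg 1 → 09:25 UTC.
Add 7 hours and 18 minutes layover in Zurich → 16:43 UTC.
Add 15 hours and 18 minutes leg 2 → 08:01 UTC (Jul 25).
Add 1 hour 19 minutes layover in Kathmandu → 09:20 UTC.
Add 1 hour 21 minutes leg 3 → 10:41 UTC.
Oakridge City is UTC−9:30, so local arrival = 10:41 − 9:30 = 01:11 on Jul 25.

01:11 on Jul 25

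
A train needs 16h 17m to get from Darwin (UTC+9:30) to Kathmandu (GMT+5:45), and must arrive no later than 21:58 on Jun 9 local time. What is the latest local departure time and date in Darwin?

09:26 on June 9

Target arrival in UTC: 21:58 − 5:45 = 16:13 on Jun 9.
Subtract 16 hours and 17 minutes → departure 23:56 UTC on Jun 8.
Darwin is UTC+9:30: 23:56 + 9:30 = 09:26 on Jun 9.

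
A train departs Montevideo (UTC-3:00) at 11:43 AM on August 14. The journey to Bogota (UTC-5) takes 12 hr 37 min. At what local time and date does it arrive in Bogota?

10:20 PM on Aug 14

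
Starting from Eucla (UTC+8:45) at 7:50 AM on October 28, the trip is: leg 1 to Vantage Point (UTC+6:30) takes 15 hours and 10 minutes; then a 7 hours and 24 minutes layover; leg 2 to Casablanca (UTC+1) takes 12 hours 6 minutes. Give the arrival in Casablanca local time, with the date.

10:45 AM on October 29

Convert departure to UTC: 7:50 AM − 8:45 = 11:05 PM UTC on Oct 27.
Add 15 hours 10 minutes leg 1 → 2:15 PM UTC (Oct 28).
Add 7 hours and 24 minutes layover in Vantage Point → 9:39 PM UTC.
Add 12 hours 6 minutes leg 2 → 9:45 AM UTC (Oct 29).
Casablanca is UTC+1:00, so local arrival = 9:45 AM + 1:00 = 10:45 AM on Oct 29.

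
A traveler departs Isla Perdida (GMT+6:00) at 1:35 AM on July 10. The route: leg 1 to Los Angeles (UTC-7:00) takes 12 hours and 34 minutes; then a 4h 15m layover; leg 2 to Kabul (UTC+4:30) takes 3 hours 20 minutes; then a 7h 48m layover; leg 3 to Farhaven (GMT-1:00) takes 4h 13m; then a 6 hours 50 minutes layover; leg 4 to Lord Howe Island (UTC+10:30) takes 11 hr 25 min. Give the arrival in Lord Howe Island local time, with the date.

8:30 AM on Jul 12

Convert departure to UTC: 1:35 AM − 6:00 = 7:35 PM UTC on Jul 9.
Add 12 hours and 34 minutes leg 1 → 8:09 AM UTC (Jul 10).
Add 4 hours and 15 minutes layover in Los Angeles → 12:24 PM UTC.
Add 3 hours 20 minutes leg 2 → 3:44 PM UTC.
Add 7 hours and 48 minutes layover in Kabul → 11:32 PM UTC.
Add 4 hours 13 minutes leg 3 → 3:45 AM UTC (Jul 11).
Add 6 hours and 50 minutes layover in Farhaven → 10:35 AM UTC.
Add 11 hours and 25 minutes leg 4 → 10:00 PM UTC.
Lord Howe Island is UTC+10:30, so local arrival = 10:00 PM + 10:30 = 8:30 AM on Jul 12.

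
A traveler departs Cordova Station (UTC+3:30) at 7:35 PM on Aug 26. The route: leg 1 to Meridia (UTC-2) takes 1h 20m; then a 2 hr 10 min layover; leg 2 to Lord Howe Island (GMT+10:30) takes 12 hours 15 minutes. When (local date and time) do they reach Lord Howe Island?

Convert departure to UTC: 7:35 PM − 3:30 = 4:05 PM UTC on Aug 26.
Add 1 hour and 20 minutes leg 1 → 5:25 PM UTC.
Add 2 hours and 10 minutes layover in Meridia → 7:35 PM UTC.
Add 12 hours 15 minutes leg 2 → 7:50 AM UTC (Aug 27).
Lord Howe Island is UTC+10:30, so local arrival = 7:50 AM + 10:30 = 6:20 PM on Aug 27.

6:20 PM on August 27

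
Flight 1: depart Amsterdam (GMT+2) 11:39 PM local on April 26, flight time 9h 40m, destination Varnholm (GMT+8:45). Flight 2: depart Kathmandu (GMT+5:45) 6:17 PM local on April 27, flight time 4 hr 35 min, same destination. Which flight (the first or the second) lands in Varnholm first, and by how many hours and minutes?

Flight 1 in UTC: 11:39 PM − 2:00 = 9:39 PM on Apr 26.
+9 hours 40 minutes → arrive 7:19 AM UTC on Apr 27.
Flight 2 in UTC: 6:17 PM − 5:45 = 12:32 PM on Apr 27.
+4 hours and 35 minutes → arrive 5:07 PM UTC on Apr 27.
Flight 1 lands earlier by 9 hours 48 minutes.

the first, by 9 hours 48 minutes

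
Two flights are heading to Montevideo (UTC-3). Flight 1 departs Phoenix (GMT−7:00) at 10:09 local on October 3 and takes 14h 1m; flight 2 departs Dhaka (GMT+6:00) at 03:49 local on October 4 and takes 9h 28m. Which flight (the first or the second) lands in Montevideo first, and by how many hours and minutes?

Flight 1 in UTC: 10:09 + 7:00 = 17:09 on Oct 3.
+14 hours 1 minute → arrive 07:10 UTC on Oct 4.
Flight 2 in UTC: 03:49 − 6:00 = 21:49 on Oct 3.
+9 hours and 28 minutes → arrive 07:17 UTC on Oct 4.
Flight 1 lands earlier by 7 minutes.

the first, by 7 minutes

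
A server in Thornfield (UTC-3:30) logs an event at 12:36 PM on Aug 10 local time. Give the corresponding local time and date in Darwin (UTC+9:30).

1:36 AM on Aug 11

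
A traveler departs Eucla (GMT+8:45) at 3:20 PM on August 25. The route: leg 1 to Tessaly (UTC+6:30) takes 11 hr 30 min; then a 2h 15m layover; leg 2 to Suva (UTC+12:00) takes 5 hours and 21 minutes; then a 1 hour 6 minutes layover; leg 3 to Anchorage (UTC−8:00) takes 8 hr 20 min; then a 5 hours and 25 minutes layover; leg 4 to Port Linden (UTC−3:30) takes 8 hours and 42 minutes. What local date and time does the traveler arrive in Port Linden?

9:44 PM on Aug 26

Convert departure to UTC: 3:20 PM − 8:45 = 6:35 AM UTC on Aug 25.
Add 11 hours and 30 minutes leg 1 → 6:05 PM UTC.
Add 2 hours and 15 minutes layover in Tessaly → 8:20 PM UTC.
Add 5 hours and 21 minutes leg 2 → 1:41 AM UTC (Aug 26).
Add 1 hour 6 minutes layover in Suva → 2:47 AM UTC.
Add 8 hours and 20 minutes leg 3 → 11:07 AM UTC.
Add 5 hours and 25 minutes layover in Anchorage → 4:32 PM UTC.
Add 8 hours and 42 minutes leg 4 → 1:14 AM UTC (Aug 27).
Port Linden is UTC−3:30, so local arrival = 1:14 AM − 3:30 = 9:44 PM on Aug 26.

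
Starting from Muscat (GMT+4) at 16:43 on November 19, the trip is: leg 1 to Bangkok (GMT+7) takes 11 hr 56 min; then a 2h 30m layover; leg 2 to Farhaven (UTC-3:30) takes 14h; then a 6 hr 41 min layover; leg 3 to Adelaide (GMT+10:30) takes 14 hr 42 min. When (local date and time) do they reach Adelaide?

Convert departure to UTC: 16:43 − 4:00 = 12:43 UTC on Nov 19.
Add 11 hours and 56 minutes leg 1 → 00:39 UTC (Nov 20).
Add 2 hours 30 minutes layover in Bangkok → 03:09 UTC.
Add 14 hours leg 2 → 17:09 UTC.
Add 6 hours and 41 minutes layover in Farhaven → 23:50 UTC.
Add 14 hours and 42 minutes leg 3 → 14:32 UTC (Nov 21).
Adelaide is UTC+10:30, so local arrival = 14:32 + 10:30 = 01:02 on Nov 22.

01:02 on November 22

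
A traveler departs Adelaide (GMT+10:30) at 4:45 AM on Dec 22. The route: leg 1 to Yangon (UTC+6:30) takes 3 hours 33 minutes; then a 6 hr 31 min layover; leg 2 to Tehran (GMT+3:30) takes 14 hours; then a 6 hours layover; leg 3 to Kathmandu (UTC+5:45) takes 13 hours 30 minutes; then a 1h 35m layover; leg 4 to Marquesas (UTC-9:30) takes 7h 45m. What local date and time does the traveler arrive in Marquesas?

1:39 PM on December 23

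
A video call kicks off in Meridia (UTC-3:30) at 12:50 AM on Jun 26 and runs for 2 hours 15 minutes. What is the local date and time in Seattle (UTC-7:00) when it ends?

Convert start to UTC: 12:50 AM + 3:30 = 4:20 AM UTC on Jun 26.
Add 2 hours and 15 minutes duration → 6:35 AM UTC.
Seattle is UTC−7:00, so local end time = 6:35 AM − 7:00 = 11:35 PM on Jun 25.

11:35 PM on June 25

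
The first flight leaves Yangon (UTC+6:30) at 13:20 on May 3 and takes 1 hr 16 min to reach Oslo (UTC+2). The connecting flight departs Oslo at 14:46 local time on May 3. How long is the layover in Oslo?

4 hours 40 minutes

Convert departure to UTC: 13:20 − 6:30 = 06:50 UTC on May 3.
Add 1 hour 16 minutes flight time → 08:06 UTC.
Oslo is UTC+2:00, so local arrival = 08:06 + 2:00 = 10:06 on May 3.
Layover = 14:46 − 10:06 = 4 hours 40 minutes.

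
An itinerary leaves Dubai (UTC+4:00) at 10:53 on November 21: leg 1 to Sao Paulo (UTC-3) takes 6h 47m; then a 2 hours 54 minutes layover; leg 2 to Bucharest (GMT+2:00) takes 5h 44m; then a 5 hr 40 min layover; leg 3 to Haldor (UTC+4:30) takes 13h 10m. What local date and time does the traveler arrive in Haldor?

21:38 on November 22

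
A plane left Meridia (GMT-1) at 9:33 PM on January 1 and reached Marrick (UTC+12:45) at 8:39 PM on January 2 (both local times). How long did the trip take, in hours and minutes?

9 hours 21 minutes

Departure in UTC: 9:33 PM + 1:00 = 10:33 PM on Jan 1.
Arrival in UTC: 8:39 PM − 12:45 = 7:54 AM on Jan 2.
Elapsed = 7:54 AM − 10:33 PM (+1 day) = 9 hours 21 minutes.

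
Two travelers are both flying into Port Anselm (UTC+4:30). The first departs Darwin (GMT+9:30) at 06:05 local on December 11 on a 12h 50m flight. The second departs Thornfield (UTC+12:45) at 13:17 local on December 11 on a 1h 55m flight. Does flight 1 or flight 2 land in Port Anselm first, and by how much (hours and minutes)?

the second, by 6 hours 58 minutes

Flight 1 in UTC: 06:05 − 9:30 = 20:35 on Dec 10.
+12 hours and 50 minutes → arrive 09:25 UTC on Dec 11.
Flight 2 in UTC: 13:17 − 12:45 = 00:32 on Dec 11.
+1 hour and 55 minutes → arrive 02:27 UTC on Dec 11.
Flight 2 lands earlier by 6 hours 58 minutes.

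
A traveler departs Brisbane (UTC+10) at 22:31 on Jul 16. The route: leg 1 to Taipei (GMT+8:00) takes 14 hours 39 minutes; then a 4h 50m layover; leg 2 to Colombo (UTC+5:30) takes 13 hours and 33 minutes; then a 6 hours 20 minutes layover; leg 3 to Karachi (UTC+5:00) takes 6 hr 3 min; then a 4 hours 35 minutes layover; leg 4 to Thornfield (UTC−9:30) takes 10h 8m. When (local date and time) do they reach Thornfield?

15:09 on July 18

Convert departure to UTC: 22:31 − 10:00 = 12:31 UTC on Jul 16.
Add 14 hours and 39 minutes leg 1 → 03:10 UTC (Jul 17).
Add 4 hours 50 minutes layover in Taipei → 08:00 UTC.
Add 13 hours and 33 minutes leg 2 → 21:33 UTC.
Add 6 hours 20 minutes layover in Colombo → 03:53 UTC (Jul 18).
Add 6 hours 3 minutes leg 3 → 09:56 UTC.
Add 4 hours and 35 minutes layover in Karachi → 14:31 UTC.
Add 10 hours 8 minutes leg 4 → 00:39 UTC (Jul 19).
Thornfield is UTC−9:30, so local arrival = 00:39 − 9:30 = 15:09 on Jul 18.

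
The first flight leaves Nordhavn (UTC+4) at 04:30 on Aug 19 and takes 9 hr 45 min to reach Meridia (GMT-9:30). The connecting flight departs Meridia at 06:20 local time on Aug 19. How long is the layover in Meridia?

Convert departure to UTC: 04:30 − 4:00 = 00:30 UTC on Aug 19.
Add 9 hours and 45 minutes flight time → 10:15 UTC.
Meridia is UTC−9:30, so local arrival = 10:15 − 9:30 = 00:45 on Aug 19.
Layover = 06:20 − 00:45 = 5 hours 35 minutes.

5 hours 35 minutes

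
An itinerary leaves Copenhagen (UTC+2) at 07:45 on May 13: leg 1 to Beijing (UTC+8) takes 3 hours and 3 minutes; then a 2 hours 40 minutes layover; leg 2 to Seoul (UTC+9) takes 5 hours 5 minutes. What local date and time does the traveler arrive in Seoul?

Convert departure to UTC: 07:45 − 2:00 = 05:45 UTC on May 13.
Add 3 hours 3 minutes leg 1 → 08:48 UTC.
Add 2 hours 40 minutes layover in Beijing → 11:28 UTC.
Add 5 hours and 5 minutes leg 2 → 16:33 UTC.
Seoul is UTC+9:00, so local arrival = 16:33 + 9:00 = 01:33 on May 14.

01:33 on May 14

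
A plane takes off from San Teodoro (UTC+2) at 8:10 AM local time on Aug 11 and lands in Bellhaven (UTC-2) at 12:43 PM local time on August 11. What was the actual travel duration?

Bellhaven is 4:00 behind San Teodoro.
Clock-face elapsed time (ignoring zones) is 4 hours 33 minutes.
Actual elapsed = 4 hours 33 minutes + 4:00 = 8 hours 33 minutes.

8 hours 33 minutes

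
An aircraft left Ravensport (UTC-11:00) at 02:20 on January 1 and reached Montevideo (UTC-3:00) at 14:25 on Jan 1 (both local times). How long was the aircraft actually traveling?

4 hours 5 minutes

Departure in UTC: 02:20 + 11:00 = 13:20 on Jan 1.
Arrival in UTC: 14:25 + 3:00 = 17:25 on Jan 1.
Elapsed = 17:25 − 13:20 = 4 hours 5 minutes.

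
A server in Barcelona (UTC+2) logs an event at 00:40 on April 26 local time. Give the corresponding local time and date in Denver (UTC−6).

16:40 on April 25

Denver is 8:00 behind Barcelona.
Shift by the zone difference: 00:40 − 8:00 = 16:40 on Apr 25 in Denver.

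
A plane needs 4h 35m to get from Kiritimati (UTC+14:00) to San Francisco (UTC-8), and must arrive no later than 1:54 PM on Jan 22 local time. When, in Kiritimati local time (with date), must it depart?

Target arrival in UTC: 1:54 PM + 8:00 = 9:54 PM on Jan 22.
Subtract 4 hours 35 minutes → departure 5:19 PM UTC on Jan 22.
Kiritimati is UTC+14:00: 5:19 PM + 14:00 = 7:19 AM on Jan 23.

7:19 AM on January 23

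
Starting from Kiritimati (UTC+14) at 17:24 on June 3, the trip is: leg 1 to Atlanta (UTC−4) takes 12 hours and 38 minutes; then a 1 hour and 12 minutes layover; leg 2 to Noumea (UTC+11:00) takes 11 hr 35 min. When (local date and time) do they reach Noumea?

15:49 on Jun 4

Convert departure to UTC: 17:24 − 14:00 = 03:24 UTC on Jun 3.
Add 12 hours and 38 minutes leg 1 → 16:02 UTC.
Add 1 hour and 12 minutes layover in Atlanta → 17:14 UTC.
Add 11 hours 35 minutes leg 2 → 04:49 UTC (Jun 4).
Noumea is UTC+11:00, so local arrival = 04:49 + 11:00 = 15:49 on Jun 4.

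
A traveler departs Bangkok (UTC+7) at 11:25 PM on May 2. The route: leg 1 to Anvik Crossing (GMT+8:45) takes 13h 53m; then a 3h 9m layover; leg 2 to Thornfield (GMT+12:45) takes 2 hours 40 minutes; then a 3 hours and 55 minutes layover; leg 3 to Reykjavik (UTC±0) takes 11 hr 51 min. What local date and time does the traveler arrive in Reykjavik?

Convert departure to UTC: 11:25 PM − 7:00 = 4:25 PM UTC on May 2.
Add 13 hours 53 minutes leg 1 → 6:18 AM UTC (May 3).
Add 3 hours 9 minutes layover in Anvik Crossing → 9:27 AM UTC.
Add 2 hours and 40 minutes leg 2 → 12:07 PM UTC.
Add 3 hours 55 minutes layover in Thornfield → 4:02 PM UTC.
Add 11 hours 51 minutes leg 3 → 3:53 AM UTC (May 4).
Reykjavik is UTC+0, so local arrival is the same: 3:53 AM on May 4.

3:53 AM on May 4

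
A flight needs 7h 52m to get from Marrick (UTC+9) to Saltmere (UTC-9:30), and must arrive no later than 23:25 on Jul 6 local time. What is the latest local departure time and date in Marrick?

10:03 on July 7

Target arrival in UTC: 23:25 + 9:30 = 08:55 on Jul 7.
Subtract 7 hours and 52 minutes → departure 01:03 UTC on Jul 7.
Marrick is UTC+9:00: 01:03 + 9:00 = 10:03 on Jul 7.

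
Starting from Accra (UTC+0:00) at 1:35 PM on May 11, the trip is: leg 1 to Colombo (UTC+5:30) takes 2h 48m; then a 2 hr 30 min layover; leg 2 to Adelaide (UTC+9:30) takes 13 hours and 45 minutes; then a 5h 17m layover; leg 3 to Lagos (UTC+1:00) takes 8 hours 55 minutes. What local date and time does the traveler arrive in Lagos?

11:50 PM on May 12

Accra is at UTC+0, so departure is already 1:35 PM UTC on May 11.
Add 2 hours 48 minutes leg 1 → 4:23 PM UTC.
Add 2 hours 30 minutes layover in Colombo → 6:53 PM UTC.
Add 13 hours 45 minutes leg 2 → 8:38 AM UTC (May 12).
Add 5 hours and 17 minutes layover in Adelaide → 1:55 PM UTC.
Add 8 hours 55 minutes leg 3 → 10:50 PM UTC.
Lagos is UTC+1:00, so local arrival = 10:50 PM + 1:00 = 11:50 PM on May 12.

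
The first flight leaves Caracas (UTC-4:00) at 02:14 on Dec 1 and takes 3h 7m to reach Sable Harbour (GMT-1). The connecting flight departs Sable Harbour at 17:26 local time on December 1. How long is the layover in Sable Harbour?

9 hours 5 minutes

Convert departure to UTC: 02:14 + 4:00 = 06:14 UTC on Dec 1.
Add 3 hours 7 minutes flight time → 09:21 UTC.
Sable Harbour is UTC−1:00, so local arrival = 09:21 − 1:00 = 08:21 on Dec 1.
Layover = 17:26 − 08:21 = 9 hours 5 minutes.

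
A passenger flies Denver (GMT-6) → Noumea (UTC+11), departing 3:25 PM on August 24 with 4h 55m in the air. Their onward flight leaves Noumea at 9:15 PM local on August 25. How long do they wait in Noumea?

7 hours 55 minutes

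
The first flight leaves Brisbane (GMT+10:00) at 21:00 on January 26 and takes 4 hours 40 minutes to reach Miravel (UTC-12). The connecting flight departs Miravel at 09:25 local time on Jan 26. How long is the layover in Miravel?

5 hours 45 minutes

Convert departure to UTC: 21:00 − 10:00 = 11:00 UTC on Jan 26.
Add 4 hours 40 minutes flight time → 15:40 UTC.
Miravel is UTC−12:00, so local arrival = 15:40 − 12:00 = 03:40 on Jan 26.
Layover = 09:25 − 03:40 = 5 hours 45 minutes.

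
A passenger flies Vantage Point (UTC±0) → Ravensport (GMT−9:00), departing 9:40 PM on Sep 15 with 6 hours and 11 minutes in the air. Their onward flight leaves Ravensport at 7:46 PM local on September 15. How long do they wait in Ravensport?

55 minutes

Vantage Point is at UTC+0, so departure is already 9:40 PM UTC on Sep 15.
Add 6 hours 11 minutes flight time → 3:51 AM UTC (Sep 16).
Ravensport is UTC−9:00, so local arrival = 3:51 AM − 9:00 = 6:51 PM on Sep 15.
Layover = 7:46 PM − 6:51 PM = 55 minutes.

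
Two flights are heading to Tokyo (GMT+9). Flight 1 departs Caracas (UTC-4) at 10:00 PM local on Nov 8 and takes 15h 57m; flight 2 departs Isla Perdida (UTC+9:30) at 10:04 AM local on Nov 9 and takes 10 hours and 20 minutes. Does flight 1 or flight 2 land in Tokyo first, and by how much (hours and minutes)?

the second, by 7 hours 3 minutes

Flight 1 in UTC: 10:00 PM + 4:00 = 2:00 AM on Nov 9.
+15 hours 57 minutes → arrive 5:57 PM UTC on Nov 9.
Flight 2 in UTC: 10:04 AM − 9:30 = 12:34 AM on Nov 9.
+10 hours 20 minutes → arrive 10:54 AM UTC on Nov 9.
Flight 2 lands earlier by 7 hours 3 minutes.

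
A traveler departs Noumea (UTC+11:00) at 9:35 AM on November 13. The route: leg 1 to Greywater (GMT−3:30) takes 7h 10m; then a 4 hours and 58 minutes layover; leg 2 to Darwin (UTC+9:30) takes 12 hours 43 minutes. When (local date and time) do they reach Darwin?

Convert departure to UTC: 9:35 AM − 11:00 = 10:35 PM UTC on Nov 12.
Add 7 hours and 10 minutes leg 1 → 5:45 AM UTC (Nov 13).
Add 4 hours and 58 minutes layover in Greywater → 10:43 AM UTC.
Add 12 hours and 43 minutes leg 2 → 11:26 PM UTC.
Darwin is UTC+9:30, so local arrival = 11:26 PM + 9:30 = 8:56 AM on Nov 14.

8:56 AM on November 14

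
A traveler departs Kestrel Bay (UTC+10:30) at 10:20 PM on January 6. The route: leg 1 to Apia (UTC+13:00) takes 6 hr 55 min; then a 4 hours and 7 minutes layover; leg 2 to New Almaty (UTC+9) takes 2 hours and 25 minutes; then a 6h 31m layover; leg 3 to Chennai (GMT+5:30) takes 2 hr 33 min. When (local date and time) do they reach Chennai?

Convert departure to UTC: 10:20 PM − 10:30 = 11:50 AM UTC on Jan 6.
Add 6 hours and 55 minutes leg 1 → 6:45 PM UTC.
Add 4 hours and 7 minutes layover in Apia → 10:52 PM UTC.
Add 2 hours 25 minutes leg 2 → 1:17 AM UTC (Jan 7).
Add 6 hours 31 minutes layover in New Almaty → 7:48 AM UTC.
Add 2 hours and 33 minutes leg 3 → 10:21 AM UTC.
Chennai is UTC+5:30, so local arrival = 10:21 AM + 5:30 = 3:51 PM on Jan 7.

3:51 PM on January 7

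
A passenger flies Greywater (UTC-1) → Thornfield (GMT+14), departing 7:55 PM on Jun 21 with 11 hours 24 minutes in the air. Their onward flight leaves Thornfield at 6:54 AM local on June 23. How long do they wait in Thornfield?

Convert departure to UTC: 7:55 PM + 1:00 = 8:55 PM UTC on Jun 21.
Add 11 hours and 24 minutes flight time → 8:19 AM UTC (Jun 22).
Thornfield is UTC+14:00, so local arrival = 8:19 AM + 14:00 = 10:19 PM on Jun 22.
Layover = 6:54 AM − 10:19 PM (+1 day) = 8 hours 35 minutes.

8 hours 35 minutes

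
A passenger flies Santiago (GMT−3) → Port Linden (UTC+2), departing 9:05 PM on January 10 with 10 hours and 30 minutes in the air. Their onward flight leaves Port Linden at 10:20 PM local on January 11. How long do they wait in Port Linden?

9 hours 45 minutes

Convert departure to UTC: 9:05 PM + 3:00 = 12:05 AM UTC on Jan 11.
Add 10 hours 30 minutes flight time → 10:35 AM UTC.
Port Linden is UTC+2:00, so local arrival = 10:35 AM + 2:00 = 12:35 PM on Jan 11.
Layover = 10:20 PM − 12:35 PM = 9 hours 45 minutes.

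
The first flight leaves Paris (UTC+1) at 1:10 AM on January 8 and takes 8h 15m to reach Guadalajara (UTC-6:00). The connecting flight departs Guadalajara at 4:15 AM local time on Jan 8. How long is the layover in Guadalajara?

Convert departure to UTC: 1:10 AM − 1:00 = 12:10 AM UTC on Jan 8.
Add 8 hours and 15 minutes flight time → 8:25 AM UTC.
Guadalajara is UTC−6:00, so local arrival = 8:25 AM − 6:00 = 2:25 AM on Jan 8.
Layover = 4:15 AM − 2:25 AM = 1 hour 50 minutes.

1 hour 50 minutes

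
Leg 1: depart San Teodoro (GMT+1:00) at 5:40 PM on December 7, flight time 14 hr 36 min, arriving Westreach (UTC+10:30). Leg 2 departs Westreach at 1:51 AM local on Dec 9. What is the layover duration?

8 hours 5 minutes

Convert departure to UTC: 5:40 PM − 1:00 = 4:40 PM UTC on Dec 7.
Add 14 hours and 36 minutes flight time → 7:16 AM UTC (Dec 8).
Westreach is UTC+10:30, so local arrival = 7:16 AM + 10:30 = 5:46 PM on Dec 8.
Layover = 1:51 AM − 5:46 PM (+1 day) = 8 hours 5 minutes.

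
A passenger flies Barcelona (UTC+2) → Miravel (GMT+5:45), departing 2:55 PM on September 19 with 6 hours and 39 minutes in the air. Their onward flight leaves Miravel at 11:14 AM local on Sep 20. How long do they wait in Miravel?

Convert departure to UTC: 2:55 PM − 2:00 = 12:55 PM UTC on Sep 19.
Add 6 hours and 39 minutes flight time → 7:34 PM UTC.
Miravel is UTC+5:45, so local arrival = 7:34 PM + 5:45 = 1:19 AM on Sep 20.
Layover = 11:14 AM − 1:19 AM = 9 hours 55 minutes.

9 hours 55 minutes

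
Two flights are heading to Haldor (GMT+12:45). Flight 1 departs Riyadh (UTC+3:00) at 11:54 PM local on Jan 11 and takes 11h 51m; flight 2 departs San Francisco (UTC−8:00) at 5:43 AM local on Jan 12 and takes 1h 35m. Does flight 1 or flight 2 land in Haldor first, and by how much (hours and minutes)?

Flight 1 in UTC: 11:54 PM − 3:00 = 8:54 PM on Jan 11.
+11 hours 51 minutes → arrive 8:45 AM UTC on Jan 12.
Flight 2 in UTC: 5:43 AM + 8:00 = 1:43 PM on Jan 12.
+1 hour and 35 minutes → arrive 3:18 PM UTC on Jan 12.
Flight 1 lands earlier by 6 hours 33 minutes.

the first, by 6 hours 33 minutes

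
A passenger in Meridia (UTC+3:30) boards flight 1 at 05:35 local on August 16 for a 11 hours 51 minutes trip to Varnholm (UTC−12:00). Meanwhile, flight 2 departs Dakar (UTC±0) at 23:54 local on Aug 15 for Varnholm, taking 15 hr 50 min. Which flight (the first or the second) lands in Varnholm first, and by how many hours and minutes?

Flight 1 in UTC: 05:35 − 3:30 = 02:05 on Aug 16.
+11 hours and 51 minutes → arrive 13:56 UTC on Aug 16.
Flight 2 departs at 23:54 UTC (Aug 15).
+15 hours and 50 minutes → arrive 15:44 UTC on Aug 16.
Flight 1 lands earlier by 1 hour 48 minutes.

the first, by 1 hour 48 minutes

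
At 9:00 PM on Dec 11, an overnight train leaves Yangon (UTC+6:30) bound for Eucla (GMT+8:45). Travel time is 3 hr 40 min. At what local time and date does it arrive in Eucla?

2:55 AM on December 12

Eucla is 2:15 ahead of Yangon.
After 3 hours and 40 minutes it is 12:40 AM (Dec 12) in Yangon.
Shift by the zone difference: 12:40 AM + 2:15 = 2:55 AM on Dec 12 in Eucla.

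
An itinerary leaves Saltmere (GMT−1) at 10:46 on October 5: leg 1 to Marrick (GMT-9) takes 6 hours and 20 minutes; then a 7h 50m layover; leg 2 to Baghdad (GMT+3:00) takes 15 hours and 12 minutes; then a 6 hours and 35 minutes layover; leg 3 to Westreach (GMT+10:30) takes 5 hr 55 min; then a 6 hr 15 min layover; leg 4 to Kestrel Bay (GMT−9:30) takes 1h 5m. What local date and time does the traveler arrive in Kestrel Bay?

Convert departure to UTC: 10:46 + 1:00 = 11:46 UTC on Oct 5.
Add 6 hours 20 minutes leg 1 → 18:06 UTC.
Add 7 hours 50 minutes layover in Marrick → 01:56 UTC (Oct 6).
Add 15 hours 12 minutes leg 2 → 17:08 UTC.
Add 6 hours 35 minutes layover in Baghdad → 23:43 UTC.
Add 5 hours and 55 minutes leg 3 → 05:38 UTC (Oct 7).
Add 6 hours and 15 minutes layover in Westreach → 11:53 UTC.
Add 1 hour 5 minutes leg 4 → 12:58 UTC.
Kestrel Bay is UTC−9:30, so local arrival = 12:58 − 9:30 = 03:28 on Oct 7.

03:28 on October 7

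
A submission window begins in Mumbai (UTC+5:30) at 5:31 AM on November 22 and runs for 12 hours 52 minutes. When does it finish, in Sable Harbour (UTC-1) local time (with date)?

11:53 AM on November 22

Convert start to UTC: 5:31 AM − 5:30 = 12:01 AM UTC on Nov 22.
Add 12 hours and 52 minutes duration → 12:53 PM UTC.
Sable Harbour is UTC−1:00, so local end time = 12:53 PM − 1:00 = 11:53 AM on Nov 22.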